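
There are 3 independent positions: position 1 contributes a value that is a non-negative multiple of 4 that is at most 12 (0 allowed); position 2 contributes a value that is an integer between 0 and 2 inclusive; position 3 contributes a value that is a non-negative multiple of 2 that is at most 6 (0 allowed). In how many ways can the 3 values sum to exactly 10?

4

The generating function for the choices is (1 + z^4 + z^8 + z^12)·(1 + z + z^2)·(1 + z^2 + z^4 + z^6); the count is [z^10].
(1 + z^4 + z^8 + z^12) has coefficients 1,0,0,0,1,0,0,0,1,0,0 for degrees 0…10.
(1 + z + z^2) has coefficients 1,1,1,0,0,0,0,0,0,0,0 for degrees 0…10.
Finally multiplying by (1 + z^2 + z^4 + z^6), the product of all factors after the first has coefficients 1,1,2,1,2,1,2,1,1,0,0 for degrees 0…10.
[z^10] = 1·0 + 1·2 + 1·2 = 4.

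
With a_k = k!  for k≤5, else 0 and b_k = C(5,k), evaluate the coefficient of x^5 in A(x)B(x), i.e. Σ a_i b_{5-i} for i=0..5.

326

The convolution is the t^5 coefficient of A(t)B(t).
Σ = 1·1 + 1·5 + 2·10 + 6·10 + 24·5 + 120·1 = 326.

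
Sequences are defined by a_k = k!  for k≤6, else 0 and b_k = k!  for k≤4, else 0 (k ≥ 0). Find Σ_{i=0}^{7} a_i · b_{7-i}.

1248

This is [x^7] in the product of the two ordinary generating functions.
Σ = 1·0 + 1·0 + 2·0 + 6·24 + 24·6 + 120·2 + 720·1 + 0·1 = 1248.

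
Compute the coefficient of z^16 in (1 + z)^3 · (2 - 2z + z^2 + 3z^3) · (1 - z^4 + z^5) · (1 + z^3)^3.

(1 + z)^3 has coefficients 1,3,3,1 for degrees 0…3.
(2 - 2z + z^2 + 3z^3) has coefficients 2,-2,1,3,0,0,0,0,0,0,0,0,0,0,0,0,0 for degrees 0…16.
Multiplying by (1 - z^4 + z^5) gives running coefficients 2,-2,1,3,-2,4,-3,-2,3,0,0,0,0,0,0,0,0 for degrees 0…16.
Finally multiplying by (1 + z^3)^3, the product of all factors after the first has coefficients 2,-2,1,9,-8,7,12,-14,18,2,-14,22,-6,-8,13,-3,-2 for degrees 0…16.
[z^16] = 1·(-2) + 3·(-3) + 3·13 + 1·(-8) = 20.

20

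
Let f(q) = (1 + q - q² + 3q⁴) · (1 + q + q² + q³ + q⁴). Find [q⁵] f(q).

3

(1 + q - q² + 3q⁴) has coefficients 1,1,-1,0,3 for degrees 0…4.
(1 + q + q² + q³ + q⁴) has coefficients 1,1,1,1,1,0 for degrees 0…5.
[q⁵] = 1·0 + 1·1 − 1·1 + 3·1 = 3.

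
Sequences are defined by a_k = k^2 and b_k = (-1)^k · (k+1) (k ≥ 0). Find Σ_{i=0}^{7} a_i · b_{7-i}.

16

The convolution is the t^7 coefficient of A(t)B(t).
Σ = 0·(-8) + 1·7 + 4·(-6) + 9·5 + 16·(-4) + 25·3 + 36·(-2) + 49·1 = 16.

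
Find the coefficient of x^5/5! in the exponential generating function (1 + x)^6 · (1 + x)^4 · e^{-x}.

The EGF product rule gives c_5 = Σ_{k_1+k_2+k_3=5} C(5; k_1,k_2,k_3) · ∏ g_i(k_i), where (1+x)^6 gives the falling factorial (6)_k; (1+x)^4 gives the falling factorial (4)_k; e^{-x} gives (-1)^k.
g_1(k) for k = 0…5: 1, 6, 30, 120, 360, 720.
g_2(k) for k = 0…5: 1, 4, 12, 24, 24, 0.
g_3(k) for k = 0…5: 1, -1, 1, -1, 1, -1.
First combine the last two factors: h(k) = Σ_j C(k,j)·g_2(j)·g_3(k−j) for k = 0…5: 1, 3, 5, -1, -15, 19.
c_5 = Σ_k C(5,k)·g_1(k)·h(5−k) = 1·1·19 + 5·6·(-15) + 10·30·(-1) + 10·120·5 + 5·360·3 + 1·720·1 = 19 − 450 − 300 + 6000 + 5400 + 720 = 11389.

11389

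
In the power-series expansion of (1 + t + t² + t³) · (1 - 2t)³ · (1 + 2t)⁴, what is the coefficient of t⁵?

108

(1 + t + t² + t³) has coefficients 1,1,1,1 for degrees 0…3.
(1 - 2t)³ has coefficients 1,-6,12,-8,0,0 for degrees 0…5.
Finally multiplying by (1 + 2t)⁴, the product of all factors after the first has coefficients 1,2,-12,-24,48,96 for degrees 0…5.
[t⁵] = 1·96 + 1·48 + 1·(-24) + 1·(-12) = 108.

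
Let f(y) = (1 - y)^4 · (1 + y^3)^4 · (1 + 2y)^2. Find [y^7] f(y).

(1 - y)^4 has coefficients 1,-4,6,-4,1 for degrees 0…4.
(1 + y^3)^4 has coefficients 1,0,0,4,0,0,6,0 for degrees 0…7.
Finally multiplying by (1 + 2y)^2, the product of all factors after the first has coefficients 1,4,4,4,16,16,6,24 for degrees 0…7.
[y^7] = 1·24 − 4·6 + 6·16 − 4·16 + 1·4 = 36.

36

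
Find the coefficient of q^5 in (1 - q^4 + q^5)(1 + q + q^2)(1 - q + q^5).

(1 - q^4 + q^5) has coefficients 1,0,0,0,-1,1 for degrees 0…5.
(1 + q + q^2) has coefficients 1,1,1,0,0,0 for degrees 0…5.
Finally multiplying by (1 - q + q^5), the product of all factors after the first has coefficients 1,0,0,-1,0,1 for degrees 0…5.
[q^5] = 1·1 − 1·0 + 1·1 = 2.

2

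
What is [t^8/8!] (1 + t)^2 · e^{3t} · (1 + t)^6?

The EGF product rule gives c_8 = Σ_{k_1+k_2+k_3=8} C(8; k_1,k_2,k_3) · ∏ g_i(k_i), where (1+t)^2 gives the falling factorial (2)_k; e^{3t} gives (3)^k; (1+t)^6 gives the falling factorial (6)_k.
g_1(k) for k = 0…8: 1, 2, 2, 0, 0, 0, 0, 0, 0.
g_2(k) for k = 0…8: 1, 3, 9, 27, 81, 243, 729, 2187, 6561.
g_3(k) for k = 0…8: 1, 6, 30, 120, 360, 720, 720, 0, 0.
First combine the last two factors: h(k) = Σ_j C(k,j)·g_2(j)·g_3(k−j) for k = 0…8: 1, 9, 75, 579, 4149, 27693, 173007, 1017495, 5668137.
c_8 = Σ_k C(8,k)·g_1(k)·h(8−k) = 1·1·5668137 + 8·2·1017495 + 28·2·173007 = 5668137 + 16279920 + 9688392 = 31636449.

31636449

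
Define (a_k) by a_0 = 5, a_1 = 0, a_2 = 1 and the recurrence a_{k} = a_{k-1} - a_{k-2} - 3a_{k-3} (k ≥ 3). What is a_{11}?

-550

The ordinary generating function has denominator 1 - y + y^2 + 3y^3.
Iterating the recurrence: a_0,…,a_{11} = 5, 0, 1, -14, -15, -4, 53, 102, 61, -200, -567, -550.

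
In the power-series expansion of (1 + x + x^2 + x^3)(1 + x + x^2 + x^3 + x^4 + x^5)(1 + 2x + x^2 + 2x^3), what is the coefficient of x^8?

16

(1 + x + x^2 + x^3) has coefficients 1,1,1,1 for degrees 0…3.
(1 + x + x^2 + x^3 + x^4 + x^5) has coefficients 1,1,1,1,1,1,0,0,0 for degrees 0…8.
Finally multiplying by (1 + 2x + x^2 + 2x^3), the product of all factors after the first has coefficients 1,3,4,6,6,6,5,3,2 for degrees 0…8.
[x^8] = 1·2 + 1·3 + 1·5 + 1·6 = 16.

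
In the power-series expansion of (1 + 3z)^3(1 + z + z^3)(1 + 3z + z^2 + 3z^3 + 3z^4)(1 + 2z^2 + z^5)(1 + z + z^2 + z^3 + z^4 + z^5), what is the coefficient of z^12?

5649

(1 + 3z)^3 has coefficients 1,9,27,27 for degrees 0…3.
(1 + z + z^3) has coefficients 1,1,0,1,0,0,0,0,0,0,0,0,0 for degrees 0…12.
Multiplying by (1 + 3z + z^2 + 3z^3 + 3z^4) gives running coefficients 1,4,4,5,9,4,3,3,0,0,0,0,0 for degrees 0…12.
Multiplying by (1 + 2z^2 + z^5) gives running coefficients 1,4,6,13,17,15,25,15,11,15,4,3,3 for degrees 0…12.
Finally multiplying by (1 + z + z^2 + z^3 + z^4 + z^5), the product of all factors after the first has coefficients 1,5,11,24,41,56,80,91,96,98,85,73,51 for degrees 0…12.
[z^12] = 1·51 + 9·73 + 27·85 + 27·98 = 5649.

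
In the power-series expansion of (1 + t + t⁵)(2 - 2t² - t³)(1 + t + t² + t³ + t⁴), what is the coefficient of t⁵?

-2

(1 + t + t⁵) has coefficients 1,1,0,0,0,1 for degrees 0…5.
(2 - 2t² - t³) has coefficients 2,0,-2,-1,0,0 for degrees 0…5.
Finally multiplying by (1 + t + t² + t³ + t⁴), the product of all factors after the first has coefficients 2,2,0,-1,-1,-3 for degrees 0…5.
[t⁵] = 1·(-3) + 1·(-1) + 1·2 = -2.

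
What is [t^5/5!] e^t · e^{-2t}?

-1

The EGF product rule gives c_5 = Σ_{k_1+k_2=5} C(5; k_1,k_2) · ∏ g_i(k_i), where e^t gives (1)^k; e^{-2t} gives (-2)^k.
g_1(k) for k = 0…5: 1, 1, 1, 1, 1, 1.
g_2(k) for k = 0…5: 1, -2, 4, -8, 16, -32.
c_5 = Σ_k C(5,k)·g_1(k)·g_2(5−k) = 1·1·(-32) + 5·1·16 + 10·1·(-8) + 10·1·4 + 5·1·(-2) + 1·1·1 = −32 + 80 − 80 + 40 − 10 + 1 = -1.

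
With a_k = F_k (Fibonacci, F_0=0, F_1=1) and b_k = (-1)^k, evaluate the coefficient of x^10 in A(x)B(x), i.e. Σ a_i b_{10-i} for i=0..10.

This is [x^10] in the product of the two ordinary generating functions.
Σ = 0·1 + 1·(-1) + 1·1 + 2·(-1) + 3·1 + 5·(-1) + 8·1 + 13·(-1) + 21·1 + 34·(-1) + 55·1 = 33.

33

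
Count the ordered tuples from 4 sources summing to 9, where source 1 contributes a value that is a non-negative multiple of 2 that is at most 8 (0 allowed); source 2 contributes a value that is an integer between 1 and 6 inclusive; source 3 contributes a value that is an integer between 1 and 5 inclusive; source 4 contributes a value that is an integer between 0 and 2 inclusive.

The generating function for the choices is (1 + z^2 + z^4 + z^6 + z^8)·(z + z^2 + z^3 + z^4 + z^5 + z^6)·(z + z^2 + z^3 + z^4 + z^5)·(1 + z + z^2); the count is [z^9].
(1 + z^2 + z^4 + z^6 + z^8) has coefficients 1,0,1,0,1,0,1,0,1 for degrees 0…8.
(z + z^2 + z^3 + z^4 + z^5 + z^6) has coefficients 0,1,1,1,1,1,1,0,0,0 for degrees 0…9.
Multiplying by (z + z^2 + z^3 + z^4 + z^5) gives running coefficients 0,0,1,2,3,4,5,5,4,3 for degrees 0…9.
Finally multiplying by (1 + z + z^2), the product of all factors after the first has coefficients 0,0,1,3,6,9,12,14,14,12 for degrees 0…9.
[z^9] = 1·12 + 1·14 + 1·9 + 1·3 + 1·0 = 38.

38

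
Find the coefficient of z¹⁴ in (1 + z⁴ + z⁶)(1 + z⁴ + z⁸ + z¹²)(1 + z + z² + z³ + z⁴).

(1 + z⁴ + z⁶) has coefficients 1,0,0,0,1,0,1 for degrees 0…6.
(1 + z⁴ + z⁸ + z¹²) has coefficients 1,0,0,0,1,0,0,0,1,0,0,0,1,0,0 for degrees 0…14.
Finally multiplying by (1 + z + z² + z³ + z⁴), the product of all factors after the first has coefficients 1,1,1,1,2,1,1,1,2,1,1,1,2,1,1 for degrees 0…14.
[z¹⁴] = 1·1 + 1·1 + 1·2 = 4.

4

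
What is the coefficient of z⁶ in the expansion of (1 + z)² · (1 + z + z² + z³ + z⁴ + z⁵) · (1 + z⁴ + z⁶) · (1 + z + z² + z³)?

(1 + z)² has coefficients 1,2,1 for degrees 0…2.
(1 + z + z² + z³ + z⁴ + z⁵) has coefficients 1,1,1,1,1,1,0 for degrees 0…6.
Multiplying by (1 + z⁴ + z⁶) gives running coefficients 1,1,1,1,2,2,2 for degrees 0…6.
Finally multiplying by (1 + z + z² + z³), the product of all factors after the first has coefficients 1,2,3,4,5,6,7 for degrees 0…6.
[z⁶] = 1·7 + 2·6 + 1·5 = 24.

24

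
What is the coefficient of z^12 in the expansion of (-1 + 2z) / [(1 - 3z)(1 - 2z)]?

The denominator gives the recurrence a_n = 5a_(n−1) − 6a_(n−2) for n ≥ 2; the numerator fixes a_0 = -1, a_1 = -3.
Iterating: -1, -3, -9, -27, -81, -243, -729, -2187, -6561, -19683, -59049, -177147, -531441, so a_12 = -531441.

-531441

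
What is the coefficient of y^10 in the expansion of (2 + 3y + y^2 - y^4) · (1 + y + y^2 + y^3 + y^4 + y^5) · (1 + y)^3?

-6

(2 + 3y + y^2 - y^4) has coefficients 2,3,1,0,-1 for degrees 0…4.
(1 + y + y^2 + y^3 + y^4 + y^5) has coefficients 1,1,1,1,1,1,0,0,0,0,0 for degrees 0…10.
Finally multiplying by (1 + y)^3, the product of all factors after the first has coefficients 1,4,7,8,8,8,7,4,1,0,0 for degrees 0…10.
[y^10] = 2·0 + 3·0 + 1·1 − 1·7 = -6.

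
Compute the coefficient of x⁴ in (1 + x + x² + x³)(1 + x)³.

(1 + x + x² + x³) has coefficients 1,1,1,1 for degrees 0…3.
(1 + x)³ has coefficients 1,3,3,1,0 for degrees 0…4.
[x⁴] = 1·0 + 1·1 + 1·3 + 1·3 = 7.

7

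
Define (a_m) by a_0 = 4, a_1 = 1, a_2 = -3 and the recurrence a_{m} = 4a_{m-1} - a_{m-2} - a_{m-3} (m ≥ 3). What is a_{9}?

-43489

The ordinary generating function has denominator 1 - 4q + q^2 + q^3.
Iterating the recurrence: a_0,…,a_{9} = 4, 1, -3, -17, -66, -244, -893, -3262, -11911, -43489.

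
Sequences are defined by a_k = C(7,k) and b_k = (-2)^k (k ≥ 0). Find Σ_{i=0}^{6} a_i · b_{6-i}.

Write out a_i and b_{6-i} for i = 0,…,6 and sum the products.
Σ = 1·64 + 7·(-32) + 21·16 + 35·(-8) + 35·4 + 21·(-2) + 7·1 = 1.

1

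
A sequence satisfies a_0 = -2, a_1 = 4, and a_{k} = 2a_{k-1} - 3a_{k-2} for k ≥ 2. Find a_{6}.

-106

The ordinary generating function has denominator 1 - 2q + 3q^2.
Iterating the recurrence: a_0,…,a_{6} = -2, 4, 14, 16, -10, -68, -106.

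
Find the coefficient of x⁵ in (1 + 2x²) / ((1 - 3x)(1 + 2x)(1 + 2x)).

The denominator gives the recurrence a_n = −a_(n−1) + 8a_(n−2) + 12a_(n−3) for n ≥ 3; the numerator fixes a_0 = 1, a_1 = -1, a_2 = 11.
Iterating: 1, -1, 11, -7, 83, -7, so a_5 = -7.

-7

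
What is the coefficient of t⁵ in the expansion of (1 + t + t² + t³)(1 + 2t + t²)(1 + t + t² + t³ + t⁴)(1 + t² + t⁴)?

31

(1 + t + t² + t³) has coefficients 1,1,1,1 for degrees 0…3.
(1 + 2t + t²) has coefficients 1,2,1,0,0,0 for degrees 0…5.
Multiplying by (1 + t + t² + t³ + t⁴) gives running coefficients 1,3,4,4,4,3 for degrees 0…5.
Finally multiplying by (1 + t² + t⁴), the product of all factors after the first has coefficients 1,3,5,7,9,10 for degrees 0…5.
[t⁵] = 1·10 + 1·9 + 1·7 + 1·5 = 31.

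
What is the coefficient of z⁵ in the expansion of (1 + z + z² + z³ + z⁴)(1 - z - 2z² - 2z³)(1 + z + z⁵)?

-8

(1 + z + z² + z³ + z⁴) has coefficients 1,1,1,1,1 for degrees 0…4.
(1 - z - 2z² - 2z³) has coefficients 1,-1,-2,-2,0,0 for degrees 0…5.
Finally multiplying by (1 + z + z⁵), the product of all factors after the first has coefficients 1,0,-3,-4,-2,1 for degrees 0…5.
[z⁵] = 1·1 + 1·(-2) + 1·(-4) + 1·(-3) + 1·0 = -8.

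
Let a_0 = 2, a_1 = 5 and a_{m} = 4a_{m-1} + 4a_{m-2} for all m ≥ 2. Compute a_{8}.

347648

The ordinary generating function has denominator 1 - 4x - 4x^2.
Iterating the recurrence: a_0,…,a_{8} = 2, 5, 28, 132, 640, 3088, 14912, 72000, 347648.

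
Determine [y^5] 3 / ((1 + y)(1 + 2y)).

-189

Partial fractions give a closed form: a_n = (-3)·(-1)^n + (6)·(-2)^n.
At n = 5: a_5 = -189.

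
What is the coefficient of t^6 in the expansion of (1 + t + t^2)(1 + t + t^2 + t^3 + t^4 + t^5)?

(1 + t + t^2) has coefficients 1,1,1 for degrees 0…2.
(1 + t + t^2 + t^3 + t^4 + t^5) has coefficients 1,1,1,1,1,1,0 for degrees 0…6.
[t^6] = 1·0 + 1·1 + 1·1 = 2.

2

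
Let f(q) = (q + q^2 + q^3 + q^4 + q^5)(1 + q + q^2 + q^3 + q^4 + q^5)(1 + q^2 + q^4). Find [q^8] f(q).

(q + q^2 + q^3 + q^4 + q^5) has coefficients 0,1,1,1,1,1 for degrees 0…5.
(1 + q + q^2 + q^3 + q^4 + q^5) has coefficients 1,1,1,1,1,1,0,0,0 for degrees 0…8.
Finally multiplying by (1 + q^2 + q^4), the product of all factors after the first has coefficients 1,1,2,2,3,3,2,2,1 for degrees 0…8.
[q^8] = 1·2 + 1·2 + 1·3 + 1·3 + 1·2 = 12.

12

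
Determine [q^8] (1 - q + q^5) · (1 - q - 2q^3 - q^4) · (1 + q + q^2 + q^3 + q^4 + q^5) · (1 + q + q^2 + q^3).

-1

(1 - q + q^5) has coefficients 1,-1,0,0,0,1 for degrees 0…5.
(1 - q - 2q^3 - q^4) has coefficients 1,-1,0,-2,-1,0,0,0,0 for degrees 0…8.
Multiplying by (1 + q + q^2 + q^3 + q^4 + q^5) gives running coefficients 1,0,0,-2,-3,-3,-4,-3,-3 for degrees 0…8.
Finally multiplying by (1 + q + q^2 + q^3), the product of all factors after the first has coefficients 1,1,1,-1,-5,-8,-12,-13,-13 for degrees 0…8.
[q^8] = 1·(-13) − 1·(-13) + 1·(-1) = -1.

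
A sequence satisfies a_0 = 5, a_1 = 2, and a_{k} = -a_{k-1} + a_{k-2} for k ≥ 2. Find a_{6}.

9

The ordinary generating function has denominator 1 + x - x^2.
Iterating the recurrence: a_0,…,a_{6} = 5, 2, 3, -1, 4, -5, 9.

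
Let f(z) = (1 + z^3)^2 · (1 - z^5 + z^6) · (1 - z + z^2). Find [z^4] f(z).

-2

(1 + z^3)^2 has coefficients 1,0,0,2,0 for degrees 0…4.
(1 - z^5 + z^6) has coefficients 1,0,0,0,0 for degrees 0…4.
Finally multiplying by (1 - z + z^2), the product of all factors after the first has coefficients 1,-1,1,0,0 for degrees 0…4.
[z^4] = 1·0 + 2·(-1) = -2.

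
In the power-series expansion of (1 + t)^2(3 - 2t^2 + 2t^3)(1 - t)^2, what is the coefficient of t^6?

(1 + t)^2 has coefficients 1,2,1 for degrees 0…2.
(3 - 2t^2 + 2t^3) has coefficients 3,0,-2,2,0,0,0 for degrees 0…6.
Finally multiplying by (1 - t)^2, the product of all factors after the first has coefficients 3,-6,1,6,-6,2,0 for degrees 0…6.
[t^6] = 1·0 + 2·2 + 1·(-6) = -2.

-2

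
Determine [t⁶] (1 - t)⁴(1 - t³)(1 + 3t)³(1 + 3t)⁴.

(1 - t)⁴ has coefficients 1,-4,6,-4,1 for degrees 0…4.
(1 - t³) has coefficients 1,0,0,-1,0,0,0 for degrees 0…6.
Multiplying by (1 + 3t)³ gives running coefficients 1,9,27,26,-9,-27,-27 for degrees 0…6.
Finally multiplying by (1 + 3t)⁴, the product of all factors after the first has coefficients 1,21,189,944,2814,4914,4158 for degrees 0…6.
[t⁶] = 1·4158 − 4·4914 + 6·2814 − 4·944 + 1·189 = -2201.

-2201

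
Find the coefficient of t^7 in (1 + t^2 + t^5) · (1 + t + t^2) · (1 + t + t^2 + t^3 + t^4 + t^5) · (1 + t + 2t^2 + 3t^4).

43

(1 + t^2 + t^5) has coefficients 1,0,1,0,0,1 for degrees 0…5.
(1 + t + t^2) has coefficients 1,1,1,0,0,0,0,0 for degrees 0…7.
Multiplying by (1 + t + t^2 + t^3 + t^4 + t^5) gives running coefficients 1,2,3,3,3,3,2,1 for degrees 0…7.
Finally multiplying by (1 + t + 2t^2 + 3t^4), the product of all factors after the first has coefficients 1,3,7,10,15,18,20,18 for degrees 0…7.
[t^7] = 1·18 + 1·18 + 1·7 = 43.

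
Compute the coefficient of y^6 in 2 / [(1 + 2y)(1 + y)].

Partial fractions give a closed form: a_n = (4)·(-2)^n + (-2)·(-1)^n.
At n = 6: a_6 = 254.

254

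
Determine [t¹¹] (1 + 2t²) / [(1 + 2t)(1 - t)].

-2047

The denominator gives the recurrence a_n = −a_(n−1) + 2a_(n−2) for n ≥ 3; the numerator fixes a_0 = 1, a_1 = -1, a_2 = 5.
Iterating: 1, -1, 5, -7, 17, -31, 65, -127, 257, -511, 1025, -2047, so a_11 = -2047.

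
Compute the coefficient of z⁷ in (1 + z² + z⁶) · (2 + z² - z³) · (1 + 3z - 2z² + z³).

9

(1 + z² + z⁶) has coefficients 1,0,1,0,0,0,1 for degrees 0…6.
(2 + z² - z³) has coefficients 2,0,1,-1,0,0,0,0 for degrees 0…7.
Finally multiplying by (1 + 3z - 2z² + z³), the product of all factors after the first has coefficients 2,6,-3,4,-5,3,-1,0 for degrees 0…7.
[z⁷] = 1·0 + 1·3 + 1·6 = 9.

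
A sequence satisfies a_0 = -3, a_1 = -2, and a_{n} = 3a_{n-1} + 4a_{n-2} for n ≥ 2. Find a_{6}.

-4098

The ordinary generating function has denominator 1 - 3q - 4q^2.
Iterating the recurrence: a_0,…,a_{6} = -3, -2, -18, -62, -258, -1022, -4098.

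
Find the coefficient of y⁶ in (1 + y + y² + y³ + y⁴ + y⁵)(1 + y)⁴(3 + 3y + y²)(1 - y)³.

(1 + y + y² + y³ + y⁴ + y⁵) has coefficients 1,1,1,1,1,1 for degrees 0…5.
(1 + y)⁴ has coefficients 1,4,6,4,1,0,0 for degrees 0…6.
Multiplying by (3 + 3y + y²) gives running coefficients 3,15,31,34,21,7,1 for degrees 0…6.
Finally multiplying by (1 - y)³, the product of all factors after the first has coefficients 3,6,-5,-17,-3,15,9 for degrees 0…6.
[y⁶] = 1·9 + 1·15 + 1·(-3) + 1·(-17) + 1·(-5) + 1·6 = 5.

5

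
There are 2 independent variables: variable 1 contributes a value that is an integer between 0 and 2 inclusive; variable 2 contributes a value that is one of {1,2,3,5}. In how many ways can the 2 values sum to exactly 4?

2

The generating function for the choices is (1 + t + t²)·(t + t² + t³ + t⁵); the count is [t⁴].
(1 + t + t²) has coefficients 1,1,1 for degrees 0…2.
(t + t² + t³ + t⁵) has coefficients 0,1,1,1,0 for degrees 0…4.
[t⁴] = 1·0 + 1·1 + 1·1 = 2.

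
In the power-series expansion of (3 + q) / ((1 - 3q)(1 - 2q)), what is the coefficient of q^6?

Partial fractions give a closed form: a_n = (10)·3^n + (-7)·2^n.
At n = 6: a_6 = 6842.

6842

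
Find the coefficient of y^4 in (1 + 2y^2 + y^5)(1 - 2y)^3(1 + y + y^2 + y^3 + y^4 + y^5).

(1 + 2y^2 + y^5) has coefficients 1,0,2,0,0 for degrees 0…4.
(1 - 2y)^3 has coefficients 1,-6,12,-8,0 for degrees 0…4.
Finally multiplying by (1 + y + y^2 + y^3 + y^4 + y^5), the product of all factors after the first has coefficients 1,-5,7,-1,-1 for degrees 0…4.
[y^4] = 1·(-1) + 2·7 = 13.

13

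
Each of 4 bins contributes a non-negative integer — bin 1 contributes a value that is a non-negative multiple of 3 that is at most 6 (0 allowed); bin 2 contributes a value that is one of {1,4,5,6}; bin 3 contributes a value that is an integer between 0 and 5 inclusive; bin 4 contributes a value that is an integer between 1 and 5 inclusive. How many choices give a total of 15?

The generating function for the choices is (1 + q^3 + q^6)·(q + q^4 + q^5 + q^6)·(1 + q + q^2 + q^3 + q^4 + q^5)·(q + q^2 + q^3 + q^4 + q^5); the count is [q^15].
(1 + q^3 + q^6) has coefficients 1,0,0,1,0,0,1 for degrees 0…6.
(q + q^4 + q^5 + q^6) has coefficients 0,1,0,0,1,1,1,0,0,0,0,0,0,0,0,0 for degrees 0…15.
Multiplying by (1 + q + q^2 + q^3 + q^4 + q^5) gives running coefficients 0,1,1,1,2,3,4,3,3,3,2,1,0,0,0,0 for degrees 0…15.
Finally multiplying by (q + q^2 + q^3 + q^4 + q^5), the product of all factors after the first has coefficients 0,0,1,2,3,5,8,11,13,15,16,15,12,9,6,3 for degrees 0…15.
[q^15] = 1·3 + 1·12 + 1·15 = 30.

30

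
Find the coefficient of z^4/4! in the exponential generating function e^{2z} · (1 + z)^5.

The EGF product rule gives c_4 = Σ_{k_1+k_2=4} C(4; k_1,k_2) · ∏ g_i(k_i), where e^{2z} gives (2)^k; (1+z)^5 gives the falling factorial (5)_k.
g_1(k) for k = 0…4: 1, 2, 4, 8, 16.
g_2(k) for k = 0…4: 1, 5, 20, 60, 120.
c_4 = Σ_k C(4,k)·g_1(k)·g_2(4−k) = 1·1·120 + 4·2·60 + 6·4·20 + 4·8·5 + 1·16·1 = 120 + 480 + 480 + 160 + 16 = 1256.

1256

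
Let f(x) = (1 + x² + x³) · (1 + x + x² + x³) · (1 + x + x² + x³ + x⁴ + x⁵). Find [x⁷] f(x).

10

(1 + x² + x³) has coefficients 1,0,1,1 for degrees 0…3.
(1 + x + x² + x³) has coefficients 1,1,1,1,0,0,0,0 for degrees 0…7.
Finally multiplying by (1 + x + x² + x³ + x⁴ + x⁵), the product of all factors after the first has coefficients 1,2,3,4,4,4,3,2 for degrees 0…7.
[x⁷] = 1·2 + 1·4 + 1·4 = 10.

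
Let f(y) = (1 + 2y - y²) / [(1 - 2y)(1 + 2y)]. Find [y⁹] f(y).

512

The denominator gives the recurrence a_n = 4a_(n−2) for n ≥ 3; the numerator fixes a_0 = 1, a_1 = 2, a_2 = 3.
Iterating: 1, 2, 3, 8, 12, 32, 48, 128, 192, 512, so a_9 = 512.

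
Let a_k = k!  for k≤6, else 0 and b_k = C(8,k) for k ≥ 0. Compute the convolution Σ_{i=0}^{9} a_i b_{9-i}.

50249

Write out a_i and b_{9-i} for i = 0,…,9 and sum the products.
Σ = 1·0 + 1·1 + 2·8 + 6·28 + 24·56 + 120·70 + 720·56 + 0·28 + 0·8 + 0·1 = 50249.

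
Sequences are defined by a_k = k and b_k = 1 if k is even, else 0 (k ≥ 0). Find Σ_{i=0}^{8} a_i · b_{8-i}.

Write out a_i and b_{8-i} for i = 0,…,8 and sum the products.
Σ = 0·1 + 1·0 + 2·1 + 3·0 + 4·1 + 5·0 + 6·1 + 7·0 + 8·1 = 20.

20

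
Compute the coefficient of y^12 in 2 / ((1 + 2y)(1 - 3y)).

641006

Partial fractions give a closed form: a_n = (4/5)·(-2)^n + (6/5)·3^n.
At n = 12: a_12 = 641006.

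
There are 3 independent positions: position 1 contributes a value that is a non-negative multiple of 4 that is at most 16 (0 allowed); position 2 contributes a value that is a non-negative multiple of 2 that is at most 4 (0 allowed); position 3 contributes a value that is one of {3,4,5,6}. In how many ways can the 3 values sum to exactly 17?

3

The generating function for the choices is (1 + z^4 + z^8 + z^12 + z^16)·(1 + z^2 + z^4)·(z^3 + z^4 + z^5 + z^6); the count is [z^17].
(1 + z^4 + z^8 + z^12 + z^16) has coefficients 1,0,0,0,1,0,0,0,1,0,0,0,1,0,0,0,1 for degrees 0…16.
(1 + z^2 + z^4) has coefficients 1,0,1,0,1,0,0,0,0,0,0,0,0,0,0,0,0,0 for degrees 0…17.
Finally multiplying by (z^3 + z^4 + z^5 + z^6), the product of all factors after the first has coefficients 0,0,0,1,1,2,2,2,2,1,1,0,0,0,0,0,0,0 for degrees 0…17.
[z^17] = 1·0 + 1·0 + 1·1 + 1·2 + 1·0 = 3.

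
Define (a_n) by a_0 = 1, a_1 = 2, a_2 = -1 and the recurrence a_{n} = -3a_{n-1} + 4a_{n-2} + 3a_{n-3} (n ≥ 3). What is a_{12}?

-2060557

The ordinary generating function has denominator 1 + 3x - 4x^2 - 3x^3.
Iterating the recurrence: a_0,…,a_{12} = 1, 2, -1, 14, -40, 173, -637, 2483, -9478, 36455, -139828, 536870, -2060557.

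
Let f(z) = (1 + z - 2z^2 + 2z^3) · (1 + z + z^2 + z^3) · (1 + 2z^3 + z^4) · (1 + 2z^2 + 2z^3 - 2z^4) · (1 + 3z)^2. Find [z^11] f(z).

182

(1 + z - 2z^2 + 2z^3) has coefficients 1,1,-2,2 for degrees 0…3.
(1 + z + z^2 + z^3) has coefficients 1,1,1,1,0,0,0,0,0,0,0,0 for degrees 0…11.
Multiplying by (1 + 2z^3 + z^4) gives running coefficients 1,1,1,3,3,3,3,1,0,0,0,0 for degrees 0…11.
Multiplying by (1 + 2z^2 + 2z^3 - 2z^4) gives running coefficients 1,1,3,7,5,9,13,7,6,2,-4,-2 for degrees 0…11.
Finally multiplying by (1 + 3z)^2, the product of all factors after the first has coefficients 1,7,18,34,74,102,112,166,165,101,62,-8 for degrees 0…11.
[z^11] = 1·(-8) + 1·62 − 2·101 + 2·165 = 182.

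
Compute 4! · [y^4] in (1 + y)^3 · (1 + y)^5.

1680

The EGF product rule gives c_4 = Σ_{k_1+k_2=4} C(4; k_1,k_2) · ∏ g_i(k_i), where (1+y)^3 gives the falling factorial (3)_k; (1+y)^5 gives the falling factorial (5)_k.
g_1(k) for k = 0…4: 1, 3, 6, 6, 0.
g_2(k) for k = 0…4: 1, 5, 20, 60, 120.
c_4 = Σ_k C(4,k)·g_1(k)·g_2(4−k) = 1·1·120 + 4·3·60 + 6·6·20 + 4·6·5 = 120 + 720 + 720 + 120 = 1680.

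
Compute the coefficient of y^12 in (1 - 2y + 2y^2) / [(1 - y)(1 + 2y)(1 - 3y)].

268451

Partial fractions give a closed form: a_n = (-1/6)·1^n + (2/3)·(-2)^n + (1/2)·3^n.
At n = 12: a_12 = 268451.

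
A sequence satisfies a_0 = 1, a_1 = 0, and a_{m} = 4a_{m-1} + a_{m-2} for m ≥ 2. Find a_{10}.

98209

The ordinary generating function has denominator 1 - 4z - z^2.
Iterating the recurrence: a_0,…,a_{10} = 1, 0, 1, 4, 17, 72, 305, 1292, 5473, 23184, 98209.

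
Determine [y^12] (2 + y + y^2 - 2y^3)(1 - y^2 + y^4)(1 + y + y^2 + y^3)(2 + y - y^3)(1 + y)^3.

-37

(2 + y + y^2 - 2y^3) has coefficients 2,1,1,-2 for degrees 0…3.
(1 - y^2 + y^4) has coefficients 1,0,-1,0,1,0,0,0,0,0,0,0,0 for degrees 0…12.
Multiplying by (1 + y + y^2 + y^3) gives running coefficients 1,1,0,0,0,0,1,1,0,0,0,0,0 for degrees 0…12.
Multiplying by (2 + y - y^3) gives running coefficients 2,3,1,-1,-1,0,2,3,1,-1,-1,0,0 for degrees 0…12.
Finally multiplying by (1 + y)^3, the product of all factors after the first has coefficients 2,9,16,13,2,-5,-2,8,16,13,2,-5,-4 for degrees 0…12.
[y^12] = 2·(-4) + 1·(-5) + 1·2 − 2·13 = -37.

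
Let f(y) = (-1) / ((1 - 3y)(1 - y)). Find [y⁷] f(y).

The denominator gives the recurrence a_n = 4a_(n−1) − 3a_(n−2) for n ≥ 3; the numerator fixes a_0 = -1, a_1 = -4, a_2 = -13.
Iterating: -1, -4, -13, -40, -121, -364, -1093, -3280, so a_7 = -3280.

-3280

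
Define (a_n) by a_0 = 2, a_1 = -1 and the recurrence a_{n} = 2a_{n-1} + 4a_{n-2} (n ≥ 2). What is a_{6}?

The ordinary generating function has denominator 1 - 2t - 4t^2.
Iterating the recurrence: a_0,…,a_{6} = 2, -1, 6, 8, 40, 112, 384.

384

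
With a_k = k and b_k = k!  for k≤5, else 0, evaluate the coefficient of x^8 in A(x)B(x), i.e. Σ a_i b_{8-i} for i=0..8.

The convolution is the x^8 coefficient of A(x)B(x).
Σ = 0·0 + 1·0 + 2·0 + 3·120 + 4·24 + 5·6 + 6·2 + 7·1 + 8·1 = 513.

513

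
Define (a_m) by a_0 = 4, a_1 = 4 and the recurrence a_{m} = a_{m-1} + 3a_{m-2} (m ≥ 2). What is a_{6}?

388

The ordinary generating function has denominator 1 - y - 3y^2.
Iterating the recurrence: a_0,…,a_{6} = 4, 4, 16, 28, 76, 160, 388.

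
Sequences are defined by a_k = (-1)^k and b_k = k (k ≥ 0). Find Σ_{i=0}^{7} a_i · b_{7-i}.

4

Write out a_i and b_{7-i} for i = 0,…,7 and sum the products.
Σ = 1·7 − 1·6 + 1·5 − 1·4 + 1·3 − 1·2 + 1·1 − 1·0 = 4.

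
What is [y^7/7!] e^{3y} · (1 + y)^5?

435942

The EGF product rule gives c_7 = Σ_{k_1+k_2=7} C(7; k_1,k_2) · ∏ g_i(k_i), where e^{3y} gives (3)^k; (1+y)^5 gives the falling factorial (5)_k.
g_1(k) for k = 0…7: 1, 3, 9, 27, 81, 243, 729, 2187.
g_2(k) for k = 0…7: 1, 5, 20, 60, 120, 120, 0, 0.
c_7 = Σ_k C(7,k)·g_1(k)·g_2(7−k) = 21·9·120 + 35·27·120 + 35·81·60 + 21·243·20 + 7·729·5 + 1·2187·1 = 22680 + 113400 + 170100 + 102060 + 25515 + 2187 = 435942.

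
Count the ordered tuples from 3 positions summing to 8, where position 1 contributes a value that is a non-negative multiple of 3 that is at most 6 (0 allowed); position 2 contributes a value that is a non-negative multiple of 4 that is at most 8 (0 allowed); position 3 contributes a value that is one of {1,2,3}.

2

The generating function for the choices is (1 + t³ + t⁶)·(1 + t⁴ + t⁸)·(t + t² + t³); the count is [t⁸].
(1 + t³ + t⁶) has coefficients 1,0,0,1,0,0,1 for degrees 0…6.
(1 + t⁴ + t⁸) has coefficients 1,0,0,0,1,0,0,0,1 for degrees 0…8.
Finally multiplying by (t + t² + t³), the product of all factors after the first has coefficients 0,1,1,1,0,1,1,1,0 for degrees 0…8.
[t⁸] = 1·0 + 1·1 + 1·1 = 2.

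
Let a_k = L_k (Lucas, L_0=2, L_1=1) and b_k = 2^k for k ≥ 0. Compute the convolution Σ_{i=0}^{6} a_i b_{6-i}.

The convolution is the x^6 coefficient of A(x)B(x).
Σ = 2·64 + 1·32 + 3·16 + 4·8 + 7·4 + 11·2 + 18·1 = 308.

308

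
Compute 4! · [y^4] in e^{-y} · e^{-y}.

The EGF product rule gives c_4 = Σ_{k_1+k_2=4} C(4; k_1,k_2) · ∏ g_i(k_i), where e^{-y} gives (-1)^k; e^{-y} gives (-1)^k.
g_1(k) for k = 0…4: 1, -1, 1, -1, 1.
g_2(k) for k = 0…4: 1, -1, 1, -1, 1.
c_4 = Σ_k C(4,k)·g_1(k)·g_2(4−k) = 1·1·1 + 4·(-1)·(-1) + 6·1·1 + 4·(-1)·(-1) + 1·1·1 = 1 + 4 + 6 + 4 + 1 = 16.

16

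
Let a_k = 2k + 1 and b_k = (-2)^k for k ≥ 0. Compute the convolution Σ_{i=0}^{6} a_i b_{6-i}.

Write out a_i and b_{6-i} for i = 0,…,6 and sum the products.
Σ = 1·64 + 3·(-32) + 5·16 + 7·(-8) + 9·4 + 11·(-2) + 13·1 = 19.

19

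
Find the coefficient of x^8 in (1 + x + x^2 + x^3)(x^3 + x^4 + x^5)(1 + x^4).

(1 + x + x^2 + x^3) has coefficients 1,1,1,1 for degrees 0…3.
(x^3 + x^4 + x^5) has coefficients 0,0,0,1,1,1,0,0,0 for degrees 0…8.
Finally multiplying by (1 + x^4), the product of all factors after the first has coefficients 0,0,0,1,1,1,0,1,1 for degrees 0…8.
[x^8] = 1·1 + 1·1 + 1·0 + 1·1 = 3.

3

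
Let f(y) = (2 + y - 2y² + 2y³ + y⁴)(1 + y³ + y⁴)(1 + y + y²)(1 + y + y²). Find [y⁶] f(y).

(2 + y - 2y² + 2y³ + y⁴) has coefficients 2,1,-2,2,1 for degrees 0…4.
(1 + y³ + y⁴) has coefficients 1,0,0,1,1,0,0 for degrees 0…6.
Multiplying by (1 + y + y²) gives running coefficients 1,1,1,1,2,2,1 for degrees 0…6.
Finally multiplying by (1 + y + y²), the product of all factors after the first has coefficients 1,2,3,3,4,5,5 for degrees 0…6.
[y⁶] = 2·5 + 1·5 − 2·4 + 2·3 + 1·3 = 16.

16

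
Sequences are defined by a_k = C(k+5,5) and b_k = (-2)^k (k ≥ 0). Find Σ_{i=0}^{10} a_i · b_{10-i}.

This is [x^10] in the product of the two ordinary generating functions.
Σ = 1·1024 + 6·(-512) + 21·256 + 56·(-128) + 126·64 + 252·(-32) + 462·16 + 792·(-8) + 1287·4 + 2002·(-2) + 3003·1 = 1363.

1363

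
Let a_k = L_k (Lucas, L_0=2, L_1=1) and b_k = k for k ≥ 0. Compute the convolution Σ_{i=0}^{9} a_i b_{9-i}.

309

The convolution is the x^9 coefficient of A(x)B(x).
Σ = 2·9 + 1·8 + 3·7 + 4·6 + 7·5 + 11·4 + 18·3 + 29·2 + 47·1 + 76·0 = 309.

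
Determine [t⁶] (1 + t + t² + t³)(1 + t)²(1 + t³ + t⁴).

(1 + t + t² + t³) has coefficients 1,1,1,1 for degrees 0…3.
(1 + t)² has coefficients 1,2,1,0,0,0,0 for degrees 0…6.
Finally multiplying by (1 + t³ + t⁴), the product of all factors after the first has coefficients 1,2,1,1,3,3,1 for degrees 0…6.
[t⁶] = 1·1 + 1·3 + 1·3 + 1·1 = 8.

8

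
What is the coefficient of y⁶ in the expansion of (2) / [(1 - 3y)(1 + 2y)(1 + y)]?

758

The denominator gives the recurrence a_n = 7a_(n−2) + 6a_(n−3) for n ≥ 3; the numerator fixes a_0 = 2, a_1 = 0, a_2 = 14.
Iterating: 2, 0, 14, 12, 98, 168, 758, so a_6 = 758.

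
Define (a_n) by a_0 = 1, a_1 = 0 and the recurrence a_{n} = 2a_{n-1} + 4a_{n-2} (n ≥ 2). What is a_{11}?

The ordinary generating function has denominator 1 - 2y - 4y^2.
Iterating the recurrence: a_0,…,a_{11} = 1, 0, 4, 8, 32, 96, 320, 1024, 3328, 10752, 34816, 112640.

112640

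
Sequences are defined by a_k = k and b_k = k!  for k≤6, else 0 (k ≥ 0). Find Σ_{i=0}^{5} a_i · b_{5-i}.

51

Write out a_i and b_{5-i} for i = 0,…,5 and sum the products.
Σ = 0·120 + 1·24 + 2·6 + 3·2 + 4·1 + 5·1 = 51.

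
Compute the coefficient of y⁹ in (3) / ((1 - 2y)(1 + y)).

1023

The denominator gives the recurrence a_n = a_(n−1) + 2a_(n−2) for n ≥ 2; the numerator fixes a_0 = 3, a_1 = 3.
Iterating: 3, 3, 9, 15, 33, 63, 129, 255, 513, 1023, so a_9 = 1023.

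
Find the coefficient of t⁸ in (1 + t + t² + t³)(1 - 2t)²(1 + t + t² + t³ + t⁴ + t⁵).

(1 + t + t² + t³) has coefficients 1,1,1,1 for degrees 0…3.
(1 - 2t)² has coefficients 1,-4,4,0,0,0,0,0,0 for degrees 0…8.
Finally multiplying by (1 + t + t² + t³ + t⁴ + t⁵), the product of all factors after the first has coefficients 1,-3,1,1,1,1,0,4,0 for degrees 0…8.
[t⁸] = 1·0 + 1·4 + 1·0 + 1·1 = 5.

5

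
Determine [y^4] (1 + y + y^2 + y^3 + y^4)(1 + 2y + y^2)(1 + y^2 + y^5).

(1 + y + y^2 + y^3 + y^4) has coefficients 1,1,1,1,1 for degrees 0…4.
(1 + 2y + y^2) has coefficients 1,2,1,0,0 for degrees 0…4.
Finally multiplying by (1 + y^2 + y^5), the product of all factors after the first has coefficients 1,2,2,2,1 for degrees 0…4.
[y^4] = 1·1 + 1·2 + 1·2 + 1·2 + 1·1 = 8.

8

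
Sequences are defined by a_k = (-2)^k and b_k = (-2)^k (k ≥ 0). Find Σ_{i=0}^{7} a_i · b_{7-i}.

-1024

Write out a_i and b_{7-i} for i = 0,…,7 and sum the products.
Σ = 1·(-128) − 2·64 + 4·(-32) − 8·16 + 16·(-8) − 32·4 + 64·(-2) − 128·1 = -1024.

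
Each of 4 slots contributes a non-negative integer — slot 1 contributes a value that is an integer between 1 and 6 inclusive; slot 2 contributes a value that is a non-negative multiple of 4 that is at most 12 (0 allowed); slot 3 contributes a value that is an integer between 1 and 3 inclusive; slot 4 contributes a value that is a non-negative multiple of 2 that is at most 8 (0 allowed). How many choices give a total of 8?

13

The generating function for the choices is (q + q² + q³ + q⁴ + q⁵ + q⁶)·(1 + q⁴ + q⁸ + q¹²)·(q + q² + q³)·(1 + q² + q⁴ + q⁶ + q⁸); the count is [q⁸].
(q + q² + q³ + q⁴ + q⁵ + q⁶) has coefficients 0,1,1,1,1,1,1 for degrees 0…6.
(1 + q⁴ + q⁸ + q¹²) has coefficients 1,0,0,0,1,0,0,0,1 for degrees 0…8.
Multiplying by (q + q² + q³) gives running coefficients 0,1,1,1,0,1,1,1,0 for degrees 0…8.
Finally multiplying by (1 + q² + q⁴ + q⁶ + q⁸), the product of all factors after the first has coefficients 0,1,1,2,1,3,2,4,2 for degrees 0…8.
[q⁸] = 1·4 + 1·2 + 1·3 + 1·1 + 1·2 + 1·1 = 13.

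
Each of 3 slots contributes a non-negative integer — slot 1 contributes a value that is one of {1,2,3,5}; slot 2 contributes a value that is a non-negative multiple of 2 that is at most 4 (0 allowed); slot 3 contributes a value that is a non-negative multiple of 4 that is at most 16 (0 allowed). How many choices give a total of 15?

4

The generating function for the choices is (q + q^2 + q^3 + q^5)·(1 + q^2 + q^4)·(1 + q^4 + q^8 + q^12 + q^16); the count is [q^15].
(q + q^2 + q^3 + q^5) has coefficients 0,1,1,1,0,1 for degrees 0…5.
(1 + q^2 + q^4) has coefficients 1,0,1,0,1,0,0,0,0,0,0,0,0,0,0,0 for degrees 0…15.
Finally multiplying by (1 + q^4 + q^8 + q^12 + q^16), the product of all factors after the first has coefficients 1,0,1,0,2,0,1,0,2,0,1,0,2,0,1,0 for degrees 0…15.
[q^15] = 1·1 + 1·0 + 1·2 + 1·1 = 4.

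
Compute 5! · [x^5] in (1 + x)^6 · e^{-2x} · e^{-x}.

207

The EGF product rule gives c_5 = Σ_{k_1+k_2+k_3=5} C(5; k_1,k_2,k_3) · ∏ g_i(k_i), where (1+x)^6 gives the falling factorial (6)_k; e^{-2x} gives (-2)^k; e^{-x} gives (-1)^k.
g_1(k) for k = 0…5: 1, 6, 30, 120, 360, 720.
g_2(k) for k = 0…5: 1, -2, 4, -8, 16, -32.
g_3(k) for k = 0…5: 1, -1, 1, -1, 1, -1.
First combine the last two factors: h(k) = Σ_j C(k,j)·g_2(j)·g_3(k−j) for k = 0…5: 1, -3, 9, -27, 81, -243.
c_5 = Σ_k C(5,k)·g_1(k)·h(5−k) = 1·1·(-243) + 5·6·81 + 10·30·(-27) + 10·120·9 + 5·360·(-3) + 1·720·1 = −243 + 2430 − 8100 + 10800 − 5400 + 720 = 207.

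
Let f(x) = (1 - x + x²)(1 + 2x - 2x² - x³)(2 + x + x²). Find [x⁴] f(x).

(1 - x + x²) has coefficients 1,-1,1 for degrees 0…2.
(1 + 2x - 2x² - x³) has coefficients 1,2,-2,-1,0 for degrees 0…4.
Finally multiplying by (2 + x + x²), the product of all factors after the first has coefficients 2,5,-1,-2,-3 for degrees 0…4.
[x⁴] = 1·(-3) − 1·(-2) + 1·(-1) = -2.

-2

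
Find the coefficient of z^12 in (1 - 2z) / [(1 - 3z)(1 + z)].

The denominator gives the recurrence a_n = 2a_(n−1) + 3a_(n−2) for n ≥ 2; the numerator fixes a_0 = 1, a_1 = 0.
Iterating: 1, 0, 3, 6, 21, 60, 183, 546, 1641, 4920, 14763, 44286, 132861, so a_12 = 132861.

132861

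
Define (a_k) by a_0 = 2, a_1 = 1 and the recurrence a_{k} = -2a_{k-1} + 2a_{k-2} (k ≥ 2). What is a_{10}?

The ordinary generating function has denominator 1 + 2z - 2z^2.
Iterating the recurrence: a_0,…,a_{10} = 2, 1, 2, -2, 8, -20, 56, -152, 416, -1136, 3104.

3104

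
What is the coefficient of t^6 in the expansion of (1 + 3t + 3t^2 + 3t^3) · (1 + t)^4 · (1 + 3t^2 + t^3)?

(1 + 3t + 3t^2 + 3t^3) has coefficients 1,3,3,3 for degrees 0…3.
(1 + t)^4 has coefficients 1,4,6,4,1,0,0 for degrees 0…6.
Finally multiplying by (1 + 3t^2 + t^3), the product of all factors after the first has coefficients 1,4,9,17,23,18,7 for degrees 0…6.
[t^6] = 1·7 + 3·18 + 3·23 + 3·17 = 181.

181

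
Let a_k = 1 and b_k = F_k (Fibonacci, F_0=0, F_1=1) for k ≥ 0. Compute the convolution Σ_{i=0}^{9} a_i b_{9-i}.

This is [x^9] in the product of the two ordinary generating functions.
Σ = 1·34 + 1·21 + 1·13 + 1·8 + 1·5 + 1·3 + 1·2 + 1·1 + 1·1 + 1·0 = 88.

88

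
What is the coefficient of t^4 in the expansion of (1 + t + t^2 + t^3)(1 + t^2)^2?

3

(1 + t + t^2 + t^3) has coefficients 1,1,1,1 for degrees 0…3.
(1 + t^2)^2 has coefficients 1,0,2,0,1 for degrees 0…4.
[t^4] = 1·1 + 1·0 + 1·2 + 1·0 = 3.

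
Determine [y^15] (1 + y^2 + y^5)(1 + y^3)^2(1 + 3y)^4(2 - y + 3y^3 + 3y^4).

(1 + y^2 + y^5) has coefficients 1,0,1,0,0,1 for degrees 0…5.
(1 + y^3)^2 has coefficients 1,0,0,2,0,0,1,0,0,0,0,0,0,0,0,0 for degrees 0…15.
Multiplying by (1 + 3y)^4 gives running coefficients 1,12,54,110,105,108,217,174,54,108,81,0,0,0,0,0 for degrees 0…15.
Finally multiplying by (2 - y + 3y^3 + 3y^4), the product of all factors after the first has coefficients 2,23,96,169,139,309,818,776,573,1137,1227,603,486,567,243,0 for degrees 0…15.
[y^15] = 1·0 + 1·567 + 1·1227 = 1794.

1794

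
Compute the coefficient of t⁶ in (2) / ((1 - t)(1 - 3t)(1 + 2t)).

1346

Partial fractions give a closed form: a_n = (-1/3)·1^n + (9/5)·3^n + (8/15)·(-2)^n.
At n = 6: a_6 = 1346.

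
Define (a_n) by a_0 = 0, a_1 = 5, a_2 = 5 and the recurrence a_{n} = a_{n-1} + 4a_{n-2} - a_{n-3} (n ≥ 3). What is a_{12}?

64935

The ordinary generating function has denominator 1 - x - 4x^2 + x^3.
Iterating the recurrence: a_0,…,a_{12} = 0, 5, 5, 25, 40, 135, 270, 770, 1715, 4525, 10615, 27000, 64935.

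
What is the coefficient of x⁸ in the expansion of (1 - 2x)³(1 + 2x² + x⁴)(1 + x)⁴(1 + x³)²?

(1 - 2x)³ has coefficients 1,-6,12,-8 for degrees 0…3.
(1 + 2x² + x⁴) has coefficients 1,0,2,0,1,0,0,0,0 for degrees 0…8.
Multiplying by (1 + x)⁴ gives running coefficients 1,4,8,12,14,12,8,4,1 for degrees 0…8.
Finally multiplying by (1 + x³)², the product of all factors after the first has coefficients 1,4,8,14,22,28,33,36,33 for degrees 0…8.
[x⁸] = 1·33 − 6·36 + 12·33 − 8·28 = -11.

-11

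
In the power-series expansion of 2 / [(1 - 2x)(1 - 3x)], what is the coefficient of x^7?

12610

The denominator gives the recurrence a_n = 5a_(n−1) − 6a_(n−2) for n ≥ 2; the numerator fixes a_0 = 2, a_1 = 10.
Iterating: 2, 10, 38, 130, 422, 1330, 4118, 12610, so a_7 = 12610.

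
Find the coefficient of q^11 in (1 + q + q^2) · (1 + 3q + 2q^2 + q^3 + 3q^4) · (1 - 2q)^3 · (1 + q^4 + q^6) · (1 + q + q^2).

-35

(1 + q + q^2) has coefficients 1,1,1 for degrees 0…2.
(1 + 3q + 2q^2 + q^3 + 3q^4) has coefficients 1,3,2,1,3,0,0,0,0,0,0,0 for degrees 0…11.
Multiplying by (1 - 2q)^3 gives running coefficients 1,-3,-4,17,-3,-22,28,-24,0,0,0,0 for degrees 0…11.
Multiplying by (1 + q^4 + q^6) gives running coefficients 1,-3,-4,17,-2,-25,25,-10,-7,-5,25,-46 for degrees 0…11.
Finally multiplying by (1 + q + q^2), the product of all factors after the first has coefficients 1,-2,-6,10,11,-10,-2,-10,8,-22,13,-26 for degrees 0…11.
[q^11] = 1·(-26) + 1·13 + 1·(-22) = -35.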